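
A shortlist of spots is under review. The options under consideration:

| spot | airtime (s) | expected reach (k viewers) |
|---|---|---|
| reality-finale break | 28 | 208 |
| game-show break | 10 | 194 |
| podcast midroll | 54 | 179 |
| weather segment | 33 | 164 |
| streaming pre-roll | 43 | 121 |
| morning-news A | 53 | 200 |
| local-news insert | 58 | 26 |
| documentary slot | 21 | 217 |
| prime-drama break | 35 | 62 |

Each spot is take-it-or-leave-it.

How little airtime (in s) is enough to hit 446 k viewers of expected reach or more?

Minimise s subject to total expected reach ≥ 446.
Taking reality-finale break + game-show break + documentary slot gives 619 (≥ 446) for 59 s.
Below 59 s the best achievable stays under 446.

59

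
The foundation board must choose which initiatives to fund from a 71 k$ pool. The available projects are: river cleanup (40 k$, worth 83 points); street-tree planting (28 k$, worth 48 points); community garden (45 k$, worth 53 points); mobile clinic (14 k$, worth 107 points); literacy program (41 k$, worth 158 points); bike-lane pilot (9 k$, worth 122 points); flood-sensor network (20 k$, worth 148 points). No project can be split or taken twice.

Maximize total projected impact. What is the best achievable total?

Density check — bike-lane pilot 13.56, mobile clinic 7.64, flood-sensor network 7.40 are the best per k$.
Greedy by ratio would take street-tree planting + mobile clinic + bike-lane pilot + flood-sensor network: 71 k$ used, total 425.
Dropping street-tree planting and mobile clinic frees 42 k$; slotting in literacy program (41 k$) lifts the total to 428 at 70 k$.
Runner-up street-tree planting + mobile clinic + bike-lane pilot + flood-sensor network tops out at 425.

428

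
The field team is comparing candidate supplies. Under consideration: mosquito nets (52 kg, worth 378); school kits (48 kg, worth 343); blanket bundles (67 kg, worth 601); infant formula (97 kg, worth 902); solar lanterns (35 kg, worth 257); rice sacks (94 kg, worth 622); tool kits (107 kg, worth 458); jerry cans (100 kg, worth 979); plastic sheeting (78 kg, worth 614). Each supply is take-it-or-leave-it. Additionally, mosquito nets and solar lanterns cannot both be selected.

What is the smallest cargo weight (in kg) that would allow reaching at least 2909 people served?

Need the lightest bundle worth ≥ 2909.
Taking blanket bundles + infant formula + jerry cans + plastic sheeting gives 3096 (≥ 2909) for 342 kg.
Any bundle with less than 342 kg falls short of 2909.

342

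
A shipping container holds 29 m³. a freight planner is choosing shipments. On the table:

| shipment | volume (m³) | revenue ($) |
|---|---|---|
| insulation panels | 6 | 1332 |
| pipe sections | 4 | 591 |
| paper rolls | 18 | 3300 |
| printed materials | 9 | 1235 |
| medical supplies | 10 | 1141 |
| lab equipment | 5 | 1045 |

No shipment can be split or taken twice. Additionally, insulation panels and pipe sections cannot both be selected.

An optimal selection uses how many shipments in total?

3

Optimal total is 5677.
For example insulation panels + paper rolls + lab equipment achieves it, using 29 m³.
Every optimal selection uses 3 shipments.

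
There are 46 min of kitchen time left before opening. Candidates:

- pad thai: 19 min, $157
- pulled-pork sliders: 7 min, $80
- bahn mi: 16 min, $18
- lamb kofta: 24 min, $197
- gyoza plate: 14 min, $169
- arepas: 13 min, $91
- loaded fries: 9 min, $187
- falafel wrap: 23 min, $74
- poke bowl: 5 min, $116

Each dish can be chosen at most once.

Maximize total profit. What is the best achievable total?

Ranking by ratio (profit/min): poke bowl 23.20, loaded fries 20.78, gyoza plate 12.07.
The ratio heuristic lands on pulled-pork sliders + gyoza plate + loaded fries + poke bowl (552) but leaves 11 min idle.
Replace gyoza plate with lamb kofta: the trade gains 28 net, giving 580 at 45 min.

580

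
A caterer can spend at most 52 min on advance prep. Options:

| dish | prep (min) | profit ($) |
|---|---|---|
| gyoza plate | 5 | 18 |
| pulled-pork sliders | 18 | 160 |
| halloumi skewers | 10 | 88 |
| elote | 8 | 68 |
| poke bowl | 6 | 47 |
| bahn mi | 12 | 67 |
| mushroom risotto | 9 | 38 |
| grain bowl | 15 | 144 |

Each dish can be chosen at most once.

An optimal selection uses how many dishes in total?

4

Best achievable profit is 460.
For example pulled-pork sliders + halloumi skewers + elote + grain bowl achieves it, using 51 min.
Every optimal selection uses 4 dishes.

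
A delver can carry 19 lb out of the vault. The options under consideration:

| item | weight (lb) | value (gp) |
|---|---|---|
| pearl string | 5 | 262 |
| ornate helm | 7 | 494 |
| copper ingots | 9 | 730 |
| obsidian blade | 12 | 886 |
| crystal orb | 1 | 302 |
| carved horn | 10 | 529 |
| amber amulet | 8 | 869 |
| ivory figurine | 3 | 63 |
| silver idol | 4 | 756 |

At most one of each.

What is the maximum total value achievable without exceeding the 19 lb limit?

Best packing: pearl string + crystal orb + amber amulet + silver idol — 18 lb, 2189 total.
Runner-up ornate helm + amber amulet + silver idol tops out at 2119.

2189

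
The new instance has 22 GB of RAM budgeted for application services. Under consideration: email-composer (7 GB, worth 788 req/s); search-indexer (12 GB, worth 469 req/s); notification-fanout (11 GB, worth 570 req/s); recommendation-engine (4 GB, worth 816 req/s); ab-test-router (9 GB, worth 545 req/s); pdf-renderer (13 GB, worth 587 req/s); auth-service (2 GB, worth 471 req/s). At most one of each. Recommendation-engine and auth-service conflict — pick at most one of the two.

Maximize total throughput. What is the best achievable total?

Ranking by ratio (throughput/GB): auth-service 235.50, recommendation-engine 204.00, email-composer 112.57, ab-test-router 60.56.
Taking email-composer + notification-fanout + recommendation-engine: 22 GB used, 2174 in throughput.
No other feasible combination exceeds 2174.

2174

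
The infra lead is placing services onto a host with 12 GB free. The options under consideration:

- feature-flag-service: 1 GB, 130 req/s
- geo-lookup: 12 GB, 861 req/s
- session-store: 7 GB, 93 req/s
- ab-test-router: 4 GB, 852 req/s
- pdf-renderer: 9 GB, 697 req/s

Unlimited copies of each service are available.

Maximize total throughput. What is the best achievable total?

2556

Taking 3×ab-test-router: 12 GB used, 2556 in throughput.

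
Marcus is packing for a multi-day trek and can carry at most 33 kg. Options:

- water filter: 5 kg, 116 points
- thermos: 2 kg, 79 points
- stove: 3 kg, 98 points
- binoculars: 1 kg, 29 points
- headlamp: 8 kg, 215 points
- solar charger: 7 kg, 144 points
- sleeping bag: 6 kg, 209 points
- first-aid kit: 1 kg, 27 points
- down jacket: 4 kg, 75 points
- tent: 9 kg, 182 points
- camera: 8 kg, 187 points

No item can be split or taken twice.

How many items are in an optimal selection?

Optimal total is 933.
One optimal bundle: water filter + thermos + stove + binoculars + headlamp + sleeping bag + camera (33 kg).
Every optimal selection uses 7 items.

7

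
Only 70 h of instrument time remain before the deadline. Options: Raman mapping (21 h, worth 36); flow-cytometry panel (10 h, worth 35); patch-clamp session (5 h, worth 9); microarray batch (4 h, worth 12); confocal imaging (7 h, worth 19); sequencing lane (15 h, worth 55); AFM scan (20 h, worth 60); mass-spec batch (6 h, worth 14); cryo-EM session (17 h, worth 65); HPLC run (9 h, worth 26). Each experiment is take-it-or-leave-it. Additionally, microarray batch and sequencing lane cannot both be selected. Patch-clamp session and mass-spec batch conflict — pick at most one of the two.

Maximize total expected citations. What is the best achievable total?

Taking flow-cytometry panel + confocal imaging + sequencing lane + AFM scan + cryo-EM session: 69 h used, 234 in expected citations.

234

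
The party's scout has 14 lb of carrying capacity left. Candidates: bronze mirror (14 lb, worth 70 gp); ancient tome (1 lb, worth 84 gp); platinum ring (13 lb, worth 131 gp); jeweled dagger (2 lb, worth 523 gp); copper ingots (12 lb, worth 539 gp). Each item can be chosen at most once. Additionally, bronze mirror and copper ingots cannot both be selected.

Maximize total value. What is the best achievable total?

Taking the top-ratio items first gives ancient tome + jeweled dagger for 607 (3 lb).
The 1 lb tied up in ancient tome is better spent on copper ingots — total rises to 1062 (14 lb).
The closest alternative, ancient tome + copper ingots, reaches only 623.

1062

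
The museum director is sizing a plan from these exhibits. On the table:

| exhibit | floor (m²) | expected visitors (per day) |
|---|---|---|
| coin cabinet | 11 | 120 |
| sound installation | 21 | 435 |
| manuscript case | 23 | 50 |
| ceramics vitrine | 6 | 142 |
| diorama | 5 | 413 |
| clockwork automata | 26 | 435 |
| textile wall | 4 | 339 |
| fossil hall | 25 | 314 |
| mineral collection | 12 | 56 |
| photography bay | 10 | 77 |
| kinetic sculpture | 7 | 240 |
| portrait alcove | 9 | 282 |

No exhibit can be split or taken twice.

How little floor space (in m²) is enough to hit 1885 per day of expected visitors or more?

Minimise m² subject to total expected visitors ≥ 1885.
sound installation + ceramics vitrine + diorama + textile wall + photography bay + kinetic sculpture + portrait alcove: 1928 expected visitors at 62 m².
Any bundle with less than 62 m² falls short of 1885.

62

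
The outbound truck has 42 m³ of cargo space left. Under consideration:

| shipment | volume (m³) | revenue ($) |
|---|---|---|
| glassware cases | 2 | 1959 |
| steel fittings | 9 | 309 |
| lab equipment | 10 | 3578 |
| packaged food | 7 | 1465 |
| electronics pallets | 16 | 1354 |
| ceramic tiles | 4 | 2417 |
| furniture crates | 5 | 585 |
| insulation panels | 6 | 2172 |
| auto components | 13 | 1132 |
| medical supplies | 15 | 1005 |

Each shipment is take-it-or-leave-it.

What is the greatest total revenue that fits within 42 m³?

12723

By revenue per m³: glassware cases 979.50, ceramic tiles 604.25, insulation panels 362.00, lab equipment 357.80 lead.
Filling by ratio: glassware cases + lab equipment + packaged food + ceramic tiles + furniture crates + insulation panels for 12176, with 8 m³ left unused.
Replace furniture crates with auto components: the trade gains 547 net, giving 12723 at 42 m³.
Runner-up glassware cases + lab equipment + packaged food + ceramic tiles + furniture crates + insulation panels tops out at 12176.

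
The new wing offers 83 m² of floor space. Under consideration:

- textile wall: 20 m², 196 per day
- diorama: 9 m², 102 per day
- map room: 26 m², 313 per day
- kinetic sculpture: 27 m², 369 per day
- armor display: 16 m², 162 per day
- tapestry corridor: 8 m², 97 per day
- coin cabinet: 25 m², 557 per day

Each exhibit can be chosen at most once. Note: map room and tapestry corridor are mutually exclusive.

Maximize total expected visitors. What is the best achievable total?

1239

Filling by ratio: diorama + kinetic sculpture + tapestry corridor + coin cabinet for 1125, with 14 m² left unused.
Dropping diorama and tapestry corridor frees 17 m²; slotting in map room (26 m²) lifts the total to 1239 at 78 m².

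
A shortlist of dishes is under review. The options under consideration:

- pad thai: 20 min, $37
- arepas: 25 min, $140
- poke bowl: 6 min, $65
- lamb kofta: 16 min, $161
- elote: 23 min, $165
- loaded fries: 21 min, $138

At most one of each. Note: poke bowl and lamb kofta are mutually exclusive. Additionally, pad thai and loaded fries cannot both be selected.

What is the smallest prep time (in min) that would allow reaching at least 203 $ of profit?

27

Look for the lowest-prep combination reaching 203.
poke bowl + loaded fries reaches 203 using 27 min.
Any bundle with less than 27 min falls short of 203.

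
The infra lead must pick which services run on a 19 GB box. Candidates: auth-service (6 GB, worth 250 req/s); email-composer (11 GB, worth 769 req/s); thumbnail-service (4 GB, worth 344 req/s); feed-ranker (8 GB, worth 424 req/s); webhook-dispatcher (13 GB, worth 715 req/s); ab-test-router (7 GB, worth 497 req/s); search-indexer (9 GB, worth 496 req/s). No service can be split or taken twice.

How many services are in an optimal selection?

2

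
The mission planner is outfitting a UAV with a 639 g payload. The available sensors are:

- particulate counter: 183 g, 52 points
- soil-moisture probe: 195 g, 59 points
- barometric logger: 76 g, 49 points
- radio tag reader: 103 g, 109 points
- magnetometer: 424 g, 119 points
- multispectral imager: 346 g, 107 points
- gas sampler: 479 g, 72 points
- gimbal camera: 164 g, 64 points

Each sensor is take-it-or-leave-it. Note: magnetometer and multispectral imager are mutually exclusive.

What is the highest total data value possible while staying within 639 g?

281

Best packing: soil-moisture probe + barometric logger + radio tag reader + gimbal camera — 538 g, 281 total.
Every other selection either busts 639 g or breaks a pairing rule or fails to beat 281.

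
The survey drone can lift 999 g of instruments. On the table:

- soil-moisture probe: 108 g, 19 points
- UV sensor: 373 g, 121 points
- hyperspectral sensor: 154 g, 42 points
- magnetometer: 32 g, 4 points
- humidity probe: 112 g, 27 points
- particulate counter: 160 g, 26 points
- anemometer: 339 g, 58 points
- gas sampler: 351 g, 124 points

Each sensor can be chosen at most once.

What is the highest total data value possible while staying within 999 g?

314

Best packing: UV sensor + hyperspectral sensor + humidity probe + gas sampler — 990 g, 314 total.
That's the maximum — no swap from here does better than 314.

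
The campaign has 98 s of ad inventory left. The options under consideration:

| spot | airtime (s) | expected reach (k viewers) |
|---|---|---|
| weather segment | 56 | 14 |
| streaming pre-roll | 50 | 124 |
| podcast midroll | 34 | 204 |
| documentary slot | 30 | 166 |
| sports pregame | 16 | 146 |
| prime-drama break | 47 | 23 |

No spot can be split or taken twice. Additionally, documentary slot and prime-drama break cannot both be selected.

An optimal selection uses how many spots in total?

3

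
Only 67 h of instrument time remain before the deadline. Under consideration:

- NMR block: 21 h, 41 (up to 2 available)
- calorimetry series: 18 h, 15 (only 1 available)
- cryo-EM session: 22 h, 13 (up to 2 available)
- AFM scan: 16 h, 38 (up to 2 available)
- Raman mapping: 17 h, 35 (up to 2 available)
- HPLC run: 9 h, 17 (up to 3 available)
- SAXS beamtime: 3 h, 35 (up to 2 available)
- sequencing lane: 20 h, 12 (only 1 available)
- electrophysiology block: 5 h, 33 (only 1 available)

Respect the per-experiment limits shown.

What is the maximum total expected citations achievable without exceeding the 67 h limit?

Ranking by ratio (expected citations/h): SAXS beamtime 11.67, electrophysiology block 6.60, AFM scan 2.38.
A density-first pass picks 2×AFM scan + Raman mapping + 2×SAXS beamtime + electrophysiology block — 214 at 60 h.
The 17 h tied up in Raman mapping is better spent on NMR block — total rises to 220 (64 h).
That's the maximum — no swap from here does better than 220.

220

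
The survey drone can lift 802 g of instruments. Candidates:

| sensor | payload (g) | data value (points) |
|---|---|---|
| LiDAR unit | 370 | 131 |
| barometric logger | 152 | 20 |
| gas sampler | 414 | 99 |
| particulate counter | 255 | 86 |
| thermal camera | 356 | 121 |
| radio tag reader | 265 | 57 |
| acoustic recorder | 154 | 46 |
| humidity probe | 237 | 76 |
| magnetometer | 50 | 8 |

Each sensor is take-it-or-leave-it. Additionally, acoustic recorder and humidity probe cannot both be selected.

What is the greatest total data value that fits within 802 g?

Greedy by ratio would take LiDAR unit + thermal camera + magnetometer: 776 g used, total 260.
The 406 g tied up in thermal camera and magnetometer is better spent on particulate counter + acoustic recorder — total rises to 263 (779 g).
Runner-up LiDAR unit + thermal camera + magnetometer tops out at 260.

263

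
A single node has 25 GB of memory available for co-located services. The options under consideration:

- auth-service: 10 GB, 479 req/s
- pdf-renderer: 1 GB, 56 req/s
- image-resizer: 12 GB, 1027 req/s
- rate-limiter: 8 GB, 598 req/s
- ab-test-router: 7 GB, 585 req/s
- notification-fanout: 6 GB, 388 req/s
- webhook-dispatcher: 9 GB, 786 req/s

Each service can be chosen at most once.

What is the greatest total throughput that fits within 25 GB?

Density check — webhook-dispatcher 87.33, image-resizer 85.58, ab-test-router 83.57, rate-limiter 74.75 are the best per GB.
Taking the top-ratio services first gives pdf-renderer + image-resizer + webhook-dispatcher for 1869 (22 GB).
The 12 GB tied up in image-resizer is better spent on rate-limiter + ab-test-router — total rises to 2025 (25 GB).
The closest alternative, image-resizer + ab-test-router + notification-fanout, reaches only 2000.

2025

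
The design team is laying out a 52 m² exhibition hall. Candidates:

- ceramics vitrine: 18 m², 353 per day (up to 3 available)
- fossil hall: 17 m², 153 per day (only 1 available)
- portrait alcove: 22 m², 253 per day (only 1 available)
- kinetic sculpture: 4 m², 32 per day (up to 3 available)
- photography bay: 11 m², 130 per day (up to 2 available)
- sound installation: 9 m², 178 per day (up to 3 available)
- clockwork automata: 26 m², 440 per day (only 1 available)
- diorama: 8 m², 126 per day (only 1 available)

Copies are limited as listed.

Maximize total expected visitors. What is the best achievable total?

Filling by ratio: ceramics vitrine + kinetic sculpture + 3×sound installation for 919, with 3 m² left unused.
Reworking the packing: 2×sound installation + clockwork automata + diorama uses 52 m² and improves the total to 922.
Nothing else within 52 m² beats 922.

922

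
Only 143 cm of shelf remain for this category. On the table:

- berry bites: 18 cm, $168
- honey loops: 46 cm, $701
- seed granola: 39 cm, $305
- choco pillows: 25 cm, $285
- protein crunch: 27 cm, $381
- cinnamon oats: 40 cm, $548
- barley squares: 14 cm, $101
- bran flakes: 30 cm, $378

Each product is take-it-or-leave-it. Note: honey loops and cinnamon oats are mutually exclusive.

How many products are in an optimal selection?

5

Optimal total is 1846.
One optimal bundle: honey loops + choco pillows + protein crunch + barley squares + bran flakes (142 cm).
Any selection reaching 1846 contains exactly 5 products.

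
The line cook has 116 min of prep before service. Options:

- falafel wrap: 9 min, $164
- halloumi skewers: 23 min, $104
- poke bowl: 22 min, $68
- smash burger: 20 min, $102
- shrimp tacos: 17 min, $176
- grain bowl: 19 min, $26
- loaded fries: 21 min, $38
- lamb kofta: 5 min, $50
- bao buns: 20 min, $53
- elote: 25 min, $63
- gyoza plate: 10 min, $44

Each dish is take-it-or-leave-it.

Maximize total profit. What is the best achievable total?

Greedy by ratio would take falafel wrap + halloumi skewers + poke bowl + smash burger + shrimp tacos + lamb kofta + gyoza plate: 106 min used, total 708.
The 10 min tied up in gyoza plate is better spent on bao buns — total rises to 717 (116 min).

717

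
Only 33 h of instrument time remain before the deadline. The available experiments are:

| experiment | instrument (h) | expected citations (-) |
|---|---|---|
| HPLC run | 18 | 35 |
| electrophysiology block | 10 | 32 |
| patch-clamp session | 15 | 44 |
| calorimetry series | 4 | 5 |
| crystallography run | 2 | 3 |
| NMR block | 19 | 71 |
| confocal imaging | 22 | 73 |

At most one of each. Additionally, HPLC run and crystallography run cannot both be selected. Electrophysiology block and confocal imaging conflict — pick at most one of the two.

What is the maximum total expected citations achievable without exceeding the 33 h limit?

Filling by ratio: electrophysiology block + crystallography run + NMR block for 106, with 2 h left unused.
Dropping crystallography run frees 2 h; slotting in calorimetry series (4 h) lifts the total to 108 at 33 h.
An exhaustive check of the 128 subsets confirms 108.

108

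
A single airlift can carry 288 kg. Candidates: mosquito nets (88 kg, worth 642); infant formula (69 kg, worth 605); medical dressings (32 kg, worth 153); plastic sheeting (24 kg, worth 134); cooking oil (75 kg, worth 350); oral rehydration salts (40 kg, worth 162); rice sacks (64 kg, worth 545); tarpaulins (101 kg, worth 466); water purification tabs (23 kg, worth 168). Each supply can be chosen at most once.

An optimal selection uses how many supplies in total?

Optimal total is 2122.
One optimal bundle: mosquito nets + infant formula + oral rehydration salts + rice sacks + water purification tabs (284 kg).
Every optimal selection uses 5 supplies.

5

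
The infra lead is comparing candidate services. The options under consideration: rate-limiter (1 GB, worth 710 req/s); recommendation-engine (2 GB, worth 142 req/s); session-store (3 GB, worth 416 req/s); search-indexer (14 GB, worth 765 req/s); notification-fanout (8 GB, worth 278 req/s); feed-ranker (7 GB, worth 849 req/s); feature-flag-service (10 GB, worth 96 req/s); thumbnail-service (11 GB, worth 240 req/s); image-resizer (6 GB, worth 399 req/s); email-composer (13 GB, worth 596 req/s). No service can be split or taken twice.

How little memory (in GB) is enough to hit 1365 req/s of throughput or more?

Look for the lowest-memory combination reaching 1365.
Taking rate-limiter + feed-ranker gives 1559 (≥ 1365) for 8 GB.
Below 8 GB the best achievable stays under 1365.

8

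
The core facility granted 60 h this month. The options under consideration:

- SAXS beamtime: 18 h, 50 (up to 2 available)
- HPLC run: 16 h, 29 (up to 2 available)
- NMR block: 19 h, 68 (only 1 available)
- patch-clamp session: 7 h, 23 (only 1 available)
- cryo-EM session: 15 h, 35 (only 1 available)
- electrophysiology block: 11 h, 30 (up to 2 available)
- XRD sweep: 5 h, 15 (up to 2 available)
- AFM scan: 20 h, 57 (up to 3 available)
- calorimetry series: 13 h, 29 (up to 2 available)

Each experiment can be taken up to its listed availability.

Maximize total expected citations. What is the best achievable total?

186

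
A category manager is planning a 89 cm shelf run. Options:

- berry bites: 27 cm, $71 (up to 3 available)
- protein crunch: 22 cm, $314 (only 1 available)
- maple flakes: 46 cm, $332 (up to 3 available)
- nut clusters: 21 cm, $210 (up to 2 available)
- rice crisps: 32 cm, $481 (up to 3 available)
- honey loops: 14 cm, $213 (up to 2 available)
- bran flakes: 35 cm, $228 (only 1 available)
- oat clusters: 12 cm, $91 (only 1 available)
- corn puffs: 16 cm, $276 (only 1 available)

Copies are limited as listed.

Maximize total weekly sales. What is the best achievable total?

A density-first pass picks rice crisps + 2×honey loops + oat clusters + corn puffs — 1274 at 88 cm.
Dropping honey loops and oat clusters frees 26 cm; slotting in protein crunch (22 cm) lifts the total to 1284 at 84 cm.
That's the maximum — no swap from here does better than 1284.

1284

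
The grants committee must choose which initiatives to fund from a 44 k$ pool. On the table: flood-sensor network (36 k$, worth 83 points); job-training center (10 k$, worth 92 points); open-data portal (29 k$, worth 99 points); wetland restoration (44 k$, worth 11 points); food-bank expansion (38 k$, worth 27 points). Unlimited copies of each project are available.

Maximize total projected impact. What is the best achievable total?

The ratio ordering already packs tightly: 4×job-training center, 40 k$, 368.
That's the maximum — no swap from here does better than 368.

368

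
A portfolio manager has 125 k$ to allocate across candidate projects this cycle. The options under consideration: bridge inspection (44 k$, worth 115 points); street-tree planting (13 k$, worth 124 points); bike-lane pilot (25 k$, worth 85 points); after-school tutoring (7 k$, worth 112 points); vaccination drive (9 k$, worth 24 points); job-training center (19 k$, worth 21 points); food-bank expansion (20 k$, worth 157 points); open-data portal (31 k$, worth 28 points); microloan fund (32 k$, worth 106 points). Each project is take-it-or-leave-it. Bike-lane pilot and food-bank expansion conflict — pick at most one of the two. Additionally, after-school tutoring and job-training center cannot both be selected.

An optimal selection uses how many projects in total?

6

Optimal total is 638.
bridge inspection + street-tree planting + after-school tutoring + vaccination drive + food-bank expansion + microloan fund hits 638 at 125 k$.
All optima have 6 projects.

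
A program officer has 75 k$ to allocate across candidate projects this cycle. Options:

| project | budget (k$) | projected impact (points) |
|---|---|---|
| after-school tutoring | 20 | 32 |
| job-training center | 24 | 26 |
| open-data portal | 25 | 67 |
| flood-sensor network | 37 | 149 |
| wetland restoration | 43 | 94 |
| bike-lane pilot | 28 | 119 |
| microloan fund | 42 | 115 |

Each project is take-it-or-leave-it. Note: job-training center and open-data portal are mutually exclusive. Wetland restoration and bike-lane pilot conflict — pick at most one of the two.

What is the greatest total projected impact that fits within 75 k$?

The ratio ordering already packs tightly: flood-sensor network + bike-lane pilot, 65 k$, 268.
The closest alternative, bike-lane pilot + microloan fund, reaches only 234.

268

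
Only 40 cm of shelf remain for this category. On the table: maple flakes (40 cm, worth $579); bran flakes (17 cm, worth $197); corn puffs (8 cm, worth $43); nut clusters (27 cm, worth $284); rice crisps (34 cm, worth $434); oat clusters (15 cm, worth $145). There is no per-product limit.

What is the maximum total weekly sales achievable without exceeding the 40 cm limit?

Best packing: maple flakes — 40 cm, 579 total.
Every other selection either busts 40 cm or fails to beat 579.

579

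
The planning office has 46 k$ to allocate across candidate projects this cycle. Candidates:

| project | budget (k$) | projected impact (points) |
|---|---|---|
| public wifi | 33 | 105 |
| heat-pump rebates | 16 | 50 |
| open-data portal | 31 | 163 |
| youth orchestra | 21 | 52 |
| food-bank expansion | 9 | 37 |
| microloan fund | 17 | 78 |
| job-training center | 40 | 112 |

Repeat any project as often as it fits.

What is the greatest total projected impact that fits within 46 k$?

200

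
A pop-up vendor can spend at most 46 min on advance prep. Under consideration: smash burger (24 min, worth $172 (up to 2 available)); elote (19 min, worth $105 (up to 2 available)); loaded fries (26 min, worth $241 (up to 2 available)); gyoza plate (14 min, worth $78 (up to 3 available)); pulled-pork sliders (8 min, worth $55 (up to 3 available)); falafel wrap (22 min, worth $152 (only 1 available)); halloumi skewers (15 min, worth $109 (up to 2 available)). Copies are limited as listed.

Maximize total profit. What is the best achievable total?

Density check — loaded fries 9.27, halloumi skewers 7.27, smash burger 7.17 are the best per min.
Greedy by ratio would take loaded fries + halloumi skewers: 41 min used, total 350.
Replace halloumi skewers with 2×pulled-pork sliders: the trade gains 1 net, giving 351 at 42 min.
That's the maximum — no swap from here does better than 351.

351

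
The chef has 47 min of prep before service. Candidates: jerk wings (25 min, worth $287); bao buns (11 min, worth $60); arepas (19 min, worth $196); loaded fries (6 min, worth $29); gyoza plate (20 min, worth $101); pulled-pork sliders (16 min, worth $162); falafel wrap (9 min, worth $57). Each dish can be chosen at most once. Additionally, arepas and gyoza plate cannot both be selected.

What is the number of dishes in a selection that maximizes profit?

2

The maximum profit within 47 min is 483.
For example jerk wings + arepas achieves it, using 44 min.
All optima have 2 dishes.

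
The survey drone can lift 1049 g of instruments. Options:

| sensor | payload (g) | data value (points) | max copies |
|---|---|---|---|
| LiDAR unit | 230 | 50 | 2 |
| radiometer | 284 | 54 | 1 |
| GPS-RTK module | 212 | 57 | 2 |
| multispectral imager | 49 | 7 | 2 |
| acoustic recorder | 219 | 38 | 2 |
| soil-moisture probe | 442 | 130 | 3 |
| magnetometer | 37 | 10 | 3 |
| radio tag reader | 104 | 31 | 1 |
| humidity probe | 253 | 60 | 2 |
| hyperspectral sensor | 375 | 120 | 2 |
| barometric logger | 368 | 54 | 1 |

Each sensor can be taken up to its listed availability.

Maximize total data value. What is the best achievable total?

Ranking by ratio (data value/g): hyperspectral sensor 0.32, radio tag reader 0.30, soil-moisture probe 0.29, magnetometer 0.27.
Taking the top-ratio sensors first gives multispectral imager + 3×magnetometer + radio tag reader + 2×hyperspectral sensor for 308 (1014 g).
Dropping multispectral imager and magnetometer and radio tag reader frees 190 g; slotting in GPS-RTK module (212 g) lifts the total to 317 at 1036 g.
No other feasible combination exceeds 317.

317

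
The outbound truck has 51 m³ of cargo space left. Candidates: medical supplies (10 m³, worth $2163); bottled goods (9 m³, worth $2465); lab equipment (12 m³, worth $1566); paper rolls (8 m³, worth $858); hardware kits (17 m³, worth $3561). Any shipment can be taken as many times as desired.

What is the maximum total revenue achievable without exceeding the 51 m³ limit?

By revenue per m³: bottled goods 273.89, medical supplies 216.30, hardware kits 209.47, lab equipment 130.50 lead.
Best packing: 5×bottled goods — 45 m³, 12325 total.

12325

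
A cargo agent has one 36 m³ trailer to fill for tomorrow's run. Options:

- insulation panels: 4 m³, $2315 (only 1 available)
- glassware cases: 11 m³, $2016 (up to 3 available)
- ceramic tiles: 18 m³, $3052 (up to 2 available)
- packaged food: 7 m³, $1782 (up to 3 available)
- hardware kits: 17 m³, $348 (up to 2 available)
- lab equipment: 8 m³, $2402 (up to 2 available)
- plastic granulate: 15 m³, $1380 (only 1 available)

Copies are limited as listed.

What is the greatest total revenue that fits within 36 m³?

The ratio ordering already packs tightly: insulation panels + 2×packaged food + 2×lab equipment, 34 m³, 10683.
The spare 2 m³ is too small for any remaining shipment, and no exchange beats 10683.

10683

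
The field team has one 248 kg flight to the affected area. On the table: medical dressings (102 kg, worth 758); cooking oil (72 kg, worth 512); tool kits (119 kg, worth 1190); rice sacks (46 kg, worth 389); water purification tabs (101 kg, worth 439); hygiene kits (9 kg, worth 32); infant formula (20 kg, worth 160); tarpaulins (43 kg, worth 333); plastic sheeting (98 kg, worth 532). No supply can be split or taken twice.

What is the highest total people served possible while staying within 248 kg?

2123

Taking the top-ratio supplies first gives tool kits + rice sacks + hygiene kits + infant formula + tarpaulins for 2104 (237 kg).
Dropping infant formula and tarpaulins frees 63 kg; slotting in cooking oil (72 kg) lifts the total to 2123 at 246 kg.
Every other selection either busts 248 kg or fails to beat 2123.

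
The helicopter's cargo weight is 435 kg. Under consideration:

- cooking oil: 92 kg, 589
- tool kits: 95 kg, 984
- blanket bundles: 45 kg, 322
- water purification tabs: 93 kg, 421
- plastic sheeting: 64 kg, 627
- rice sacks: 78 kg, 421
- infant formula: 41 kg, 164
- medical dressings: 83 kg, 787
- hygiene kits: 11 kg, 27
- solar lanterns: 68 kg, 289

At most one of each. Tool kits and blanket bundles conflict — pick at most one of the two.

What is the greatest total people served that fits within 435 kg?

Ranking by ratio (people served/kg): tool kits 10.36, plastic sheeting 9.80, medical dressings 9.48, blanket bundles 7.16.
Best packing: cooking oil + tool kits + plastic sheeting + rice sacks + medical dressings + hygiene kits — 423 kg, 3435 total.

3435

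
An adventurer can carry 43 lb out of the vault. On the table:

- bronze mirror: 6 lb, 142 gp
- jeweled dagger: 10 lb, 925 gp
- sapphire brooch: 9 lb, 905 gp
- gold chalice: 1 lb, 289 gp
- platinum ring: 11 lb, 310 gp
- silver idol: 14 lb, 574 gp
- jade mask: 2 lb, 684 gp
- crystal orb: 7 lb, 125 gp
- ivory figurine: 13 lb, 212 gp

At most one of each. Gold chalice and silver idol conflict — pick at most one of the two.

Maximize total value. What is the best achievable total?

3255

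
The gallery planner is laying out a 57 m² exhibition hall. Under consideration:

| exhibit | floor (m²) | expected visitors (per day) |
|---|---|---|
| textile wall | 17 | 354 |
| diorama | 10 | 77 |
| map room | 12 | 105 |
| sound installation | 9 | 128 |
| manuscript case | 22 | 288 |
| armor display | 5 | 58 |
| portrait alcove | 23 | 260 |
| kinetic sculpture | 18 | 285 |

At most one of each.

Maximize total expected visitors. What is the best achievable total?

927

Ranking by ratio (expected visitors/m²): textile wall 20.82, kinetic sculpture 15.83, sound installation 14.22, manuscript case 13.09.
Taking the top-ratio exhibits first gives textile wall + sound installation + armor display + kinetic sculpture for 825 (49 m²).
Dropping sound installation and armor display frees 14 m²; slotting in manuscript case (22 m²) lifts the total to 927 at 57 m².
Next best is textile wall + map room + sound installation + kinetic sculpture at 872 (56 m²) — short by 55.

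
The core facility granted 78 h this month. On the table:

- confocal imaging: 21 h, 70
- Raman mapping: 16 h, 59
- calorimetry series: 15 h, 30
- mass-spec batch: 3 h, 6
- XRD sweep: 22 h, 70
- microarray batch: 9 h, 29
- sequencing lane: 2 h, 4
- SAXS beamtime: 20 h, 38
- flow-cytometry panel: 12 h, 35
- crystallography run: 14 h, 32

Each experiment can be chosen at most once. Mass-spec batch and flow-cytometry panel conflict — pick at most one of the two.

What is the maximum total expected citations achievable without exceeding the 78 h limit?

241

Filling by ratio: confocal imaging + Raman mapping + mass-spec batch + XRD sweep + microarray batch + sequencing lane for 238, with 5 h left unused.
The 9 h tied up in microarray batch is better spent on crystallography run — total rises to 241 (78 h).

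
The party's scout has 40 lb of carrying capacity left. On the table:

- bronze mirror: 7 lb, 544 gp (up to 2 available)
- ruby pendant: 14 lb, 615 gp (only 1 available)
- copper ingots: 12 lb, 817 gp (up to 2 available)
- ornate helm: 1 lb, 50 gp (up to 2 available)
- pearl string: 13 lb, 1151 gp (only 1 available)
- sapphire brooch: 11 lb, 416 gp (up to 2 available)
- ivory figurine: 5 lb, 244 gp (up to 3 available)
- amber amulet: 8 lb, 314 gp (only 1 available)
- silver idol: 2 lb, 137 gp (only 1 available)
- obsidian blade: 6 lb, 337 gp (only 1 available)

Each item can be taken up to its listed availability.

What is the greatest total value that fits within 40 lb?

3106

Ranking by ratio (value/lb): pearl string 88.54, bronze mirror 77.71, silver idol 68.50.
Greedy by ratio would take 2×bronze mirror + 2×ornate helm + pearl string + silver idol + obsidian blade: 37 lb used, total 2813.
Replace ornate helm and silver idol and obsidian blade with copper ingots: the trade gains 293 net, giving 3106 at 40 lb.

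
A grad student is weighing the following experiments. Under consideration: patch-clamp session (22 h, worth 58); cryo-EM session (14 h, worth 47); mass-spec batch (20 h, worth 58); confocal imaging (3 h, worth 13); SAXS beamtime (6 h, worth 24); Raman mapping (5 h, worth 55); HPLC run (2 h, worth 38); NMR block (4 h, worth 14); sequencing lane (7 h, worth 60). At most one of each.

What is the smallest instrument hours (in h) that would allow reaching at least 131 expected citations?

Need the lightest bundle worth ≥ 131.
Raman mapping + HPLC run + sequencing lane reaches 153 using 14 h.
Below 14 h the best achievable stays under 131.

14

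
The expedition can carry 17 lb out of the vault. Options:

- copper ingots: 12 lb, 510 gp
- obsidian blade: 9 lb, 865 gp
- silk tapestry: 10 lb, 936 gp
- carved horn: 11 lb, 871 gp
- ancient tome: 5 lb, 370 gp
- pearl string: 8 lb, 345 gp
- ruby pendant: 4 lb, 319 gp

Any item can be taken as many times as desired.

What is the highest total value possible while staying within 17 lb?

1503

Best packing: obsidian blade + 2×ruby pendant — 17 lb, 1503 total.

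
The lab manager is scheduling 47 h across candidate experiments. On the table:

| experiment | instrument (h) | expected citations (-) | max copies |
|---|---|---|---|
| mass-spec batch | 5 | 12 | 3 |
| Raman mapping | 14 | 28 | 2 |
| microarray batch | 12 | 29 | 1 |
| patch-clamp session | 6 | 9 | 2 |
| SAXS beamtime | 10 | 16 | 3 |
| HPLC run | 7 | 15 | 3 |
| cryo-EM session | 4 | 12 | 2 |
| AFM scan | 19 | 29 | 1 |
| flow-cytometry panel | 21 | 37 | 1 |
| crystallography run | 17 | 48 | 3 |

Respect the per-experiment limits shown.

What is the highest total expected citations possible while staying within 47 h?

132

Taking mass-spec batch + 2×cryo-EM session + 2×crystallography run: 47 h used, 132 in expected citations.
That's the maximum — no swap from here does better than 132.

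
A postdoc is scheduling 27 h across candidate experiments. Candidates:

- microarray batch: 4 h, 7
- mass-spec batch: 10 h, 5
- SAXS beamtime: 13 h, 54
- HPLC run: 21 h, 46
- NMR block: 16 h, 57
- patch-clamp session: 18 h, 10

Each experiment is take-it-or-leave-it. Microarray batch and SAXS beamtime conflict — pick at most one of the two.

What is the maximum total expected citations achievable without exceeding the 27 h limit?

By expected citations per h: SAXS beamtime 4.15, NMR block 3.56, HPLC run 2.19 lead.
Taking microarray batch + NMR block: 20 h used, 64 in expected citations.
Runner-up mass-spec batch + NMR block tops out at 62.

64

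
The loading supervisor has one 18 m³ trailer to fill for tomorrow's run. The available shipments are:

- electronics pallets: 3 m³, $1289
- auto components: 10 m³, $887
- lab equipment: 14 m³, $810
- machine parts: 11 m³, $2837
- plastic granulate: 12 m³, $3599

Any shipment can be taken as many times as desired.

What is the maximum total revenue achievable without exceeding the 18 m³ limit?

6×electronics pallets uses 18 of the 18 m³ and totals 7734.
Nothing else within 18 m³ beats 7734.

7734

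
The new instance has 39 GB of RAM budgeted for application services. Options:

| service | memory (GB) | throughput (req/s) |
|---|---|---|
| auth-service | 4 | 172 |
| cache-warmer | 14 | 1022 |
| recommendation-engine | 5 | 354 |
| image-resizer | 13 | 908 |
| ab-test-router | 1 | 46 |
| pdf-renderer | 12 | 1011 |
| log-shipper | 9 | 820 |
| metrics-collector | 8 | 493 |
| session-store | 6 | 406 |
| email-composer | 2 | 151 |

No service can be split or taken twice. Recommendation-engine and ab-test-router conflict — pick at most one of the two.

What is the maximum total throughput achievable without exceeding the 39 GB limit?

3093

Filling by ratio: cache-warmer + ab-test-router + pdf-renderer + log-shipper + email-composer for 3050, with 1 GB left unused.
A better packing is recommendation-engine + image-resizer + pdf-renderer + log-shipper: 39 GB, total 3093.
An exhaustive check of the 1024 subsets confirms 3093.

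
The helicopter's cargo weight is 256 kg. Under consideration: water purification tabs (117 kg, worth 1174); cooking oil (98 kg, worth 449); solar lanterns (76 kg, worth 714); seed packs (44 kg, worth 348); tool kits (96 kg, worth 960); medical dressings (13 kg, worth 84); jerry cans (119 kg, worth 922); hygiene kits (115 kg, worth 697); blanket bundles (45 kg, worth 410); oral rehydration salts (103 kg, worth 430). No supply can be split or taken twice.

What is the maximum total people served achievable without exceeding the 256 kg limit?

Taking the top-ratio supplies first gives water purification tabs + tool kits + medical dressings for 2218 (226 kg).
Dropping tool kits frees 96 kg; slotting in solar lanterns + blanket bundles (121 kg) lifts the total to 2382 at 251 kg.

2382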